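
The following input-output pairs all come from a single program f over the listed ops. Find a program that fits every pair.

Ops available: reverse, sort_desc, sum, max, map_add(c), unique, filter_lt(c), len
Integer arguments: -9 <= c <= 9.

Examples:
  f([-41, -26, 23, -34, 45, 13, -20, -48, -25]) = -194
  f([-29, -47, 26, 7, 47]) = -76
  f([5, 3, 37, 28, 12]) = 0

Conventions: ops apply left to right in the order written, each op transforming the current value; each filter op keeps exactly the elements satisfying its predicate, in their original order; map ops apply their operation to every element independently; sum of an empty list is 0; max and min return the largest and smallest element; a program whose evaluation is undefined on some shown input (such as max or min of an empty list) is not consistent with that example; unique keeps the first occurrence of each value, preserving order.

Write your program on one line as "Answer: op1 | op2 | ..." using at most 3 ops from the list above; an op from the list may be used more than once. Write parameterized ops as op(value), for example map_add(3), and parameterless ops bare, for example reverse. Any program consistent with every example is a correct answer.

filter_lt(3) | sum

Check, running the answer program on each example:
  [-41, -26, 23, -34, 45, 13, -20, -48, -25] -> [-41, -26, -34, -20, -48, -25] -> -194
  [-29, -47, 26, 7, 47] -> [-29, -47] -> -76
  [5, 3, 37, 28, 12] -> [] -> 0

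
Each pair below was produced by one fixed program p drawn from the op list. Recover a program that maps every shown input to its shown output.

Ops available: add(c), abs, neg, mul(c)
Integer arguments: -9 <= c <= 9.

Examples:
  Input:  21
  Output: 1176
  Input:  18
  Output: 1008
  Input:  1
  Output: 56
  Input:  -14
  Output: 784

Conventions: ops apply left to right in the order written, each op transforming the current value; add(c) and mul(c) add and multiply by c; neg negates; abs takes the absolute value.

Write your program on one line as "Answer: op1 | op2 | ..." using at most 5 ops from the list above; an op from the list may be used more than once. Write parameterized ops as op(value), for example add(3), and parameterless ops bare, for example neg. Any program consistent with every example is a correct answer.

mul(7) | mul(8) | neg | abs

Check, running the answer program on each example:
  21 -> 147 -> 1176 -> -1176 -> 1176
  18 -> 126 -> 1008 -> -1008 -> 1008
  1 -> 7 -> 56 -> -56 -> 56
  -14 -> -98 -> -784 -> 784 -> 784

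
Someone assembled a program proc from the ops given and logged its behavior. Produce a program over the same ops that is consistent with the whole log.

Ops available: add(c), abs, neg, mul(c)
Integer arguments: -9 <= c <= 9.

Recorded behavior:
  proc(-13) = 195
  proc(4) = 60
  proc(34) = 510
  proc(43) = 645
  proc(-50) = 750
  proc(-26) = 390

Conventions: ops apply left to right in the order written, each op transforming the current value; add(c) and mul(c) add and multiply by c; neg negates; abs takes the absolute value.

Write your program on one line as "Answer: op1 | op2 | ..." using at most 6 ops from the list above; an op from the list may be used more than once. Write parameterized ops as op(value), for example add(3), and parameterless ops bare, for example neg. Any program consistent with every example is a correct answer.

neg | abs | mul(-3) | abs | mul(-5) | neg

Check, running the answer program on each example:
  -13 -> 13 -> 13 -> -39 -> 39 -> -195 -> 195
  4 -> -4 -> 4 -> -12 -> 12 -> -60 -> 60
  34 -> -34 -> 34 -> -102 -> 102 -> -510 -> 510
  43 -> -43 -> 43 -> -129 -> 129 -> -645 -> 645
  -50 -> 50 -> 50 -> -150 -> 150 -> -750 -> 750
  -26 -> 26 -> 26 -> -78 -> 78 -> -390 -> 390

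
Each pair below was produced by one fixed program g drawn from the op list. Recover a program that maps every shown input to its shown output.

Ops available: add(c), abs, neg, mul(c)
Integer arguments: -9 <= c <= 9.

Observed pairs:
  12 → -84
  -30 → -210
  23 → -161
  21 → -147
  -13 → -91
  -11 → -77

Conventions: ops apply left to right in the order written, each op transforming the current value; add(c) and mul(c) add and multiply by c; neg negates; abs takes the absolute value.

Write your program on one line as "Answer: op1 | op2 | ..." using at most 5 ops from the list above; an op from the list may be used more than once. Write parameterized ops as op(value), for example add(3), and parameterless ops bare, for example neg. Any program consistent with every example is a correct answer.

mul(-1) | mul(7) | abs | neg

Check, running the answer program on each example:
  12 -> -12 -> -84 -> 84 -> -84
  -30 -> 30 -> 210 -> 210 -> -210
  23 -> -23 -> -161 -> 161 -> -161
  21 -> -21 -> -147 -> 147 -> -147
  -13 -> 13 -> 91 -> 91 -> -91
  -11 -> 11 -> 77 -> 77 -> -77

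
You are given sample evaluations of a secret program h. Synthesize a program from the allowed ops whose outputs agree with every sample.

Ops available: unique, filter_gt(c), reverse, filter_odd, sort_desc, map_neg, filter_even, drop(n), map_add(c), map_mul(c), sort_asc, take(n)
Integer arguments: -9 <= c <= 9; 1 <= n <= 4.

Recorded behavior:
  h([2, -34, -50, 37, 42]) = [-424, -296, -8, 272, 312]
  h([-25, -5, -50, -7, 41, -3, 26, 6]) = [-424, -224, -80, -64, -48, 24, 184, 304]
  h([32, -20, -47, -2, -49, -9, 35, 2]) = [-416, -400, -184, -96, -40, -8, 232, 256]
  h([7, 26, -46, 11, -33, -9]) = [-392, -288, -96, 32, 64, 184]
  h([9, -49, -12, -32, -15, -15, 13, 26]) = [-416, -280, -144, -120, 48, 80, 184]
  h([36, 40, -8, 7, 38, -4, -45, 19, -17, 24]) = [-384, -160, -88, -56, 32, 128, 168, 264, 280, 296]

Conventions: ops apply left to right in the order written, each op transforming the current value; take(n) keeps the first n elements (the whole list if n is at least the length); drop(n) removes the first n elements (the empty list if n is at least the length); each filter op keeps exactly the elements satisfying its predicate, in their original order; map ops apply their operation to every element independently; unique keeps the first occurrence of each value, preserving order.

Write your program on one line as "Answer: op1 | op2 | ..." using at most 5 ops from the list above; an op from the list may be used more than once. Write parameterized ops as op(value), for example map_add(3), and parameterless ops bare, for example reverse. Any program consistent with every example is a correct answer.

map_mul(2) | map_add(-6) | sort_asc | map_mul(4) | unique

Check, running the answer program on each example:
  [2, -34, -50, 37, 42] -> [4, -68, -100, 74, 84] -> [-2, -74, -106, 68, 78] -> [-106, -74, -2, 68, 78] -> [-424, -296, -8, 272, 312] -> [-424, -296, -8, 272, 312]
  [-25, -5, -50, -7, 41, -3, 26, 6] -> [-50, -10, -100, -14, 82, -6, 52, 12] -> [-56, -16, -106, -20, 76, -12, 46, 6] -> [-106, -56, -20, -16, -12, 6, 46, 76] -> [-424, -224, -80, -64, -48, 24, 184, 304] -> [-424, -224, -80, -64, -48, 24, 184, 304]
  [32, -20, -47, -2, -49, -9, 35, 2] -> [64, -40, -94, -4, -98, -18, 70, 4] -> [58, -46, -100, -10, -104, -24, 64, -2] -> [-104, -100, -46, -24, -10, -2, 58, 64] -> [-416, -400, -184, -96, -40, -8, 232, 256] -> [-416, -400, -184, -96, -40, -8, 232, 256]
  [7, 26, -46, 11, -33, -9] -> [14, 52, -92, 22, -66, -18] -> [8, 46, -98, 16, -72, -24] -> [-98, -72, -24, 8, 16, 46] -> [-392, -288, -96, 32, 64, 184] -> [-392, -288, -96, 32, 64, 184]
  [9, -49, -12, -32, -15, -15, 13, 26] -> [18, -98, -24, -64, -30, -30, 26, 52] -> [12, -104, -30, -70, -36, -36, 20, 46] -> [-104, -70, -36, -36, -30, 12, 20, 46] -> [-416, -280, -144, -144, -120, 48, 80, 184] -> [-416, -280, -144, -120, 48, 80, 184]
  [36, 40, -8, 7, 38, -4, -45, 19, -17, 24] -> [72, 80, -16, 14, 76, -8, -90, 38, -34, 48] -> [66, 74, -22, 8, 70, -14, -96, 32, -40, 42] -> [-96, -40, -22, -14, 8, 32, 42, 66, 70, 74] -> [-384, -160, -88, -56, 32, 128, 168, 264, 280, 296] -> [-384, -160, -88, -56, 32, 128, 168, 264, 280, 296]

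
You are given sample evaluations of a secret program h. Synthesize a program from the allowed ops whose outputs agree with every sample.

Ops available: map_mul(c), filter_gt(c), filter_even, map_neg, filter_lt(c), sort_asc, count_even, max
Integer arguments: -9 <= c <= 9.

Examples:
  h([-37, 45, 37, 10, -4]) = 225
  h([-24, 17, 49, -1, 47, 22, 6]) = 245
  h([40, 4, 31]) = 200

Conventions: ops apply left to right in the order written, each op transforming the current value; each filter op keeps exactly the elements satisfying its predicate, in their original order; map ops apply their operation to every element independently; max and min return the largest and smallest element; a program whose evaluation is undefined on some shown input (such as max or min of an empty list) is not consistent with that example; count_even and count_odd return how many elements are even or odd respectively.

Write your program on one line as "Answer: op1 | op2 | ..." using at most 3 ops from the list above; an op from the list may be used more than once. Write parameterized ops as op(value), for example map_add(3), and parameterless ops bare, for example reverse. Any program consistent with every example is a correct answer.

filter_gt(3) | map_mul(5) | max

Check, running the answer program on each example:
  [-37, 45, 37, 10, -4] -> [45, 37, 10] -> [225, 185, 50] -> 225
  [-24, 17, 49, -1, 47, 22, 6] -> [17, 49, 47, 22, 6] -> [85, 245, 235, 110, 30] -> 245
  [40, 4, 31] -> [40, 4, 31] -> [200, 20, 155] -> 200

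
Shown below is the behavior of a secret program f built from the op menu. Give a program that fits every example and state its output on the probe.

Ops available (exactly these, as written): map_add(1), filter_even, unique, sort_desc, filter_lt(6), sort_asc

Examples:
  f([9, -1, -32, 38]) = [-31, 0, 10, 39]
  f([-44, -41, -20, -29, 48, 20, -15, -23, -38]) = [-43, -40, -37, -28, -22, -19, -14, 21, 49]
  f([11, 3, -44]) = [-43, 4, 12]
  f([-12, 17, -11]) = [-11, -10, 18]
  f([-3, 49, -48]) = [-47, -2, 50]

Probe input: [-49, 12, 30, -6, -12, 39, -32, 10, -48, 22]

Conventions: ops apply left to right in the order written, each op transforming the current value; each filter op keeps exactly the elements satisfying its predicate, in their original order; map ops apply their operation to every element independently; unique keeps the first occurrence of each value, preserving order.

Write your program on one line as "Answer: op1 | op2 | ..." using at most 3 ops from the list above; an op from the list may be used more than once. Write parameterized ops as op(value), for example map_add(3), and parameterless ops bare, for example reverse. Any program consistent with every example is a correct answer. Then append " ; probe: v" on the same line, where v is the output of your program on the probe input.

sort_asc | map_add(1) ; probe: [-48, -47, -31, -11, -5, 11, 13, 23, 31, 40]

Check, running the answer program on each example:
  [9, -1, -32, 38] -> [-32, -1, 9, 38] -> [-31, 0, 10, 39]
  [-44, -41, -20, -29, 48, 20, -15, -23, -38] -> [-44, -41, -38, -29, -23, -20, -15, 20, 48] -> [-43, -40, -37, -28, -22, -19, -14, 21, 49]
  [11, 3, -44] -> [-44, 3, 11] -> [-43, 4, 12]
  [-12, 17, -11] -> [-12, -11, 17] -> [-11, -10, 18]
  [-3, 49, -48] -> [-48, -3, 49] -> [-47, -2, 50]
  probe: [-49, 12, 30, -6, -12, 39, -32, 10, -48, 22] -> [-49, -48, -32, -12, -6, 10, 12, 22, 30, 39] -> [-48, -47, -31, -11, -5, 11, 13, 23, 31, 40]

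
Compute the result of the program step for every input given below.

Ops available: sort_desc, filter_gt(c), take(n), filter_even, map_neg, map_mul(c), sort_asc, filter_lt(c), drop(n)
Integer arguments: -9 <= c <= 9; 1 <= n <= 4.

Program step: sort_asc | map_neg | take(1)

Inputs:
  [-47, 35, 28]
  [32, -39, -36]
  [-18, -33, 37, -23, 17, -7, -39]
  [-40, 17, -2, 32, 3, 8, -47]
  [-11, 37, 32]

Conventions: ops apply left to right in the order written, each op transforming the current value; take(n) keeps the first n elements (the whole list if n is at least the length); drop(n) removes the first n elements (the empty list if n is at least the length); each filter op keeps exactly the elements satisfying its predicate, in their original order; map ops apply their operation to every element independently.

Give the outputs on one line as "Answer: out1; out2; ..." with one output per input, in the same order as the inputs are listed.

Execution, op by op:
  [-47, 35, 28] -> [-47, 28, 35] -> [47, -28, -35] -> [47]
  [32, -39, -36] -> [-39, -36, 32] -> [39, 36, -32] -> [39]
  [-18, -33, 37, -23, 17, -7, -39] -> [-39, -33, -23, -18, -7, 17, 37] -> [39, 33, 23, 18, 7, -17, -37] -> [39]
  [-40, 17, -2, 32, 3, 8, -47] -> [-47, -40, -2, 3, 8, 17, 32] -> [47, 40, 2, -3, -8, -17, -32] -> [47]
  [-11, 37, 32] -> [-11, 32, 37] -> [11, -32, -37] -> [11]

[47]; [39]; [39]; [47]; [11]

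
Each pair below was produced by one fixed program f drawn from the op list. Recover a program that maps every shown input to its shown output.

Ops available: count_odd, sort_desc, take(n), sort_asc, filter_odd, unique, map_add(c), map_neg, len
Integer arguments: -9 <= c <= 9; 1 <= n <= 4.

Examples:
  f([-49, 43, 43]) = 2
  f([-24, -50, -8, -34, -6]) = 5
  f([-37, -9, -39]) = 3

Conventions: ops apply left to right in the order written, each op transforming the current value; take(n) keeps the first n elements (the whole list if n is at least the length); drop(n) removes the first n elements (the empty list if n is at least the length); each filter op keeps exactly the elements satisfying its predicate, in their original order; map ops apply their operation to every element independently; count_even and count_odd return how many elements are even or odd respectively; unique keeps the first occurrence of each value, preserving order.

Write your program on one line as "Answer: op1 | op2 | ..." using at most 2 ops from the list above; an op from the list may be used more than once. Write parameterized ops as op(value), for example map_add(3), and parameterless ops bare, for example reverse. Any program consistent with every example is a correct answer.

unique | len

Check, running the answer program on each example:
  [-49, 43, 43] -> [-49, 43] -> 2
  [-24, -50, -8, -34, -6] -> [-24, -50, -8, -34, -6] -> 5
  [-37, -9, -39] -> [-37, -9, -39] -> 3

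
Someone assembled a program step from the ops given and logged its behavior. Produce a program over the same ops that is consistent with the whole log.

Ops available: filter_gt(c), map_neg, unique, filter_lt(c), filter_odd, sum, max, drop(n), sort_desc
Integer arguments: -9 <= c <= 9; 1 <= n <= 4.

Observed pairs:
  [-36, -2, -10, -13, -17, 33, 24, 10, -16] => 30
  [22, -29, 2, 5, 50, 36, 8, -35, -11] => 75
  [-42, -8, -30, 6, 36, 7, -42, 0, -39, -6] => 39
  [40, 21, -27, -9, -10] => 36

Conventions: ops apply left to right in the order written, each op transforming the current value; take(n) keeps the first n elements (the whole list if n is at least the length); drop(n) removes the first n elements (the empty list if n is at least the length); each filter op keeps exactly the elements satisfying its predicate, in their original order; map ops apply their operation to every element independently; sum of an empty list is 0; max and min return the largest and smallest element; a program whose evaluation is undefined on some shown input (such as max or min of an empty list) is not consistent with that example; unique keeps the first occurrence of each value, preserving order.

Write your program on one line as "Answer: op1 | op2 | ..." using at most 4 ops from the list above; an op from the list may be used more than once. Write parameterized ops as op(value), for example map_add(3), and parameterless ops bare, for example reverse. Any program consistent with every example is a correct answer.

map_neg | filter_gt(7) | filter_odd | sum

Check, running the answer program on each example:
  [-36, -2, -10, -13, -17, 33, 24, 10, -16] -> [36, 2, 10, 13, 17, -33, -24, -10, 16] -> [36, 10, 13, 17, 16] -> [13, 17] -> 30
  [22, -29, 2, 5, 50, 36, 8, -35, -11] -> [-22, 29, -2, -5, -50, -36, -8, 35, 11] -> [29, 35, 11] -> [29, 35, 11] -> 75
  [-42, -8, -30, 6, 36, 7, -42, 0, -39, -6] -> [42, 8, 30, -6, -36, -7, 42, 0, 39, 6] -> [42, 8, 30, 42, 39] -> [39] -> 39
  [40, 21, -27, -9, -10] -> [-40, -21, 27, 9, 10] -> [27, 9, 10] -> [27, 9] -> 36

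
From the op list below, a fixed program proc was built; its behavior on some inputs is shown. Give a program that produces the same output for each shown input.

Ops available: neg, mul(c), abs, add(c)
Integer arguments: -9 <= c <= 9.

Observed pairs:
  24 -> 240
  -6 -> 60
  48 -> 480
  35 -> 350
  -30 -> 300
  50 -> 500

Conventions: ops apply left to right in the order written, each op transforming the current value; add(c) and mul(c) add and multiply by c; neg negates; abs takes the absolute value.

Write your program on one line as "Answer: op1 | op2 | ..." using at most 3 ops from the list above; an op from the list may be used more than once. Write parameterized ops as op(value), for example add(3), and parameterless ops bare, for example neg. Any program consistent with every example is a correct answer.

abs | mul(-2) | mul(-5)

Check, running the answer program on each example:
  24 -> 24 -> -48 -> 240
  -6 -> 6 -> -12 -> 60
  48 -> 48 -> -96 -> 480
  35 -> 35 -> -70 -> 350
  -30 -> 30 -> -60 -> 300
  50 -> 50 -> -100 -> 500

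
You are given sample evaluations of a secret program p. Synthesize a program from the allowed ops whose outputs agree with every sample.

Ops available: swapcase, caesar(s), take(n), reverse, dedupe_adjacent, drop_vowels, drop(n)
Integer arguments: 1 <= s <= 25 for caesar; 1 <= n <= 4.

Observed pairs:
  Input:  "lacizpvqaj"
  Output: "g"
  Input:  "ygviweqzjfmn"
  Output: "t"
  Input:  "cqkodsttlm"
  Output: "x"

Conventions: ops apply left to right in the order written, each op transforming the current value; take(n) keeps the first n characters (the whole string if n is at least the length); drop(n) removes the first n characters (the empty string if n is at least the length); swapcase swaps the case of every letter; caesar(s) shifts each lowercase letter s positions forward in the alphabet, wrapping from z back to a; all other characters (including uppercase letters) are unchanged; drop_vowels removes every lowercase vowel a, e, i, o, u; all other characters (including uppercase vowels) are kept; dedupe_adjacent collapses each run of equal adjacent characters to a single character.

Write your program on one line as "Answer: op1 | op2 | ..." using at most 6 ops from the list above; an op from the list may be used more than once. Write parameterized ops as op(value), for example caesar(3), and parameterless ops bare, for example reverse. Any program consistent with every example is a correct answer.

reverse | drop_vowels | reverse | caesar(21) | take(1)

Check, running the answer program on each example:
  "lacizpvqaj" -> "jaqvpzical" -> "jqvpzcl" -> "lczpvqj" -> "gxukqle" -> "g"
  "ygviweqzjfmn" -> "nmfjzqewivgy" -> "nmfjzqwvgy" -> "ygvwqzjfmn" -> "tbqrlueahi" -> "t"
  "cqkodsttlm" -> "mlttsdokqc" -> "mlttsdkqc" -> "cqkdsttlm" -> "xlfynoogh" -> "x"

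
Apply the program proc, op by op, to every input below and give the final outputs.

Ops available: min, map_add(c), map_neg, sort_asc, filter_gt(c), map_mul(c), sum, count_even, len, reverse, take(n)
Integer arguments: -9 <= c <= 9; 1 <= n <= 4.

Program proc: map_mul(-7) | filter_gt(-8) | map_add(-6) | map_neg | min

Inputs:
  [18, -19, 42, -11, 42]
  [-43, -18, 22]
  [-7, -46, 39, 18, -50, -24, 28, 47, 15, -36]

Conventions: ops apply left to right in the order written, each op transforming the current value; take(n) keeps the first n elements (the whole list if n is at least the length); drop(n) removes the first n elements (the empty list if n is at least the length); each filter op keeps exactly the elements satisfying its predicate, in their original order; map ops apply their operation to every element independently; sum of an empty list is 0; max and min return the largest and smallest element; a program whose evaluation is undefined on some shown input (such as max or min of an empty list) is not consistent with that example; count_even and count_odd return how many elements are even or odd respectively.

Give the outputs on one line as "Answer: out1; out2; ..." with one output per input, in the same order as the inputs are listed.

Execution, op by op:
  [18, -19, 42, -11, 42] -> [-126, 133, -294, 77, -294] -> [133, 77] -> [127, 71] -> [-127, -71] -> -127
  [-43, -18, 22] -> [301, 126, -154] -> [301, 126] -> [295, 120] -> [-295, -120] -> -295
  [-7, -46, 39, 18, -50, -24, 28, 47, 15, -36] -> [49, 322, -273, -126, 350, 168, -196, -329, -105, 252] -> [49, 322, 350, 168, 252] -> [43, 316, 344, 162, 246] -> [-43, -316, -344, -162, -246] -> -344

-127; -295; -344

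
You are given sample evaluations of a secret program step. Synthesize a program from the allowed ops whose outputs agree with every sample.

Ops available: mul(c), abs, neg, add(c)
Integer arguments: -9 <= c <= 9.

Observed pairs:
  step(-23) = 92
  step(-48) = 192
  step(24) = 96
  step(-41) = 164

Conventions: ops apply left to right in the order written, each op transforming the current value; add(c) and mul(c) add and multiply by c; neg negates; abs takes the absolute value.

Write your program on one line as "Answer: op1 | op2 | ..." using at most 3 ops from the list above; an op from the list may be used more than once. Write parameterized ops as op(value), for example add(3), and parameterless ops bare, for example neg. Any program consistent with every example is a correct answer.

mul(-4) | abs

Check, running the answer program on each example:
  -23 -> 92 -> 92
  -48 -> 192 -> 192
  24 -> -96 -> 96
  -41 -> 164 -> 164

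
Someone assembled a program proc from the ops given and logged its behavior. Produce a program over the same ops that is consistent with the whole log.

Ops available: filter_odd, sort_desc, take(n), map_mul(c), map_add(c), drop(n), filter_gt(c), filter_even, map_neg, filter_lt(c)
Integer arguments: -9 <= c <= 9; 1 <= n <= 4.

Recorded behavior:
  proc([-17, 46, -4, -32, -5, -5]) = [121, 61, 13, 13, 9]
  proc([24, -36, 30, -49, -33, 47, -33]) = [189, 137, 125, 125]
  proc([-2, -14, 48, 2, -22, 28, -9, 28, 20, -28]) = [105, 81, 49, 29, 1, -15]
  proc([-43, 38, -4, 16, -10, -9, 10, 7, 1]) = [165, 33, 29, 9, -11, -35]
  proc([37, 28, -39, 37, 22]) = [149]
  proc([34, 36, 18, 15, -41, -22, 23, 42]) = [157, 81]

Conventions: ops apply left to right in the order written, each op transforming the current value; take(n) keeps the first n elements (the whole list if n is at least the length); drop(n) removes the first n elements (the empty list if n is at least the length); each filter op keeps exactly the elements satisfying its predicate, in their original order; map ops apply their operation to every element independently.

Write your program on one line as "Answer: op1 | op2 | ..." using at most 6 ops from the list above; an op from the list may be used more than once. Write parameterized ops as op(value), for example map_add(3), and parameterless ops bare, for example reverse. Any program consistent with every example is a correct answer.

filter_lt(8) | map_mul(-4) | sort_desc | map_add(2) | map_add(-9)

Check, running the answer program on each example:
  [-17, 46, -4, -32, -5, -5] -> [-17, -4, -32, -5, -5] -> [68, 16, 128, 20, 20] -> [128, 68, 20, 20, 16] -> [130, 70, 22, 22, 18] -> [121, 61, 13, 13, 9]
  [24, -36, 30, -49, -33, 47, -33] -> [-36, -49, -33, -33] -> [144, 196, 132, 132] -> [196, 144, 132, 132] -> [198, 146, 134, 134] -> [189, 137, 125, 125]
  [-2, -14, 48, 2, -22, 28, -9, 28, 20, -28] -> [-2, -14, 2, -22, -9, -28] -> [8, 56, -8, 88, 36, 112] -> [112, 88, 56, 36, 8, -8] -> [114, 90, 58, 38, 10, -6] -> [105, 81, 49, 29, 1, -15]
  [-43, 38, -4, 16, -10, -9, 10, 7, 1] -> [-43, -4, -10, -9, 7, 1] -> [172, 16, 40, 36, -28, -4] -> [172, 40, 36, 16, -4, -28] -> [174, 42, 38, 18, -2, -26] -> [165, 33, 29, 9, -11, -35]
  [37, 28, -39, 37, 22] -> [-39] -> [156] -> [156] -> [158] -> [149]
  [34, 36, 18, 15, -41, -22, 23, 42] -> [-41, -22] -> [164, 88] -> [164, 88] -> [166, 90] -> [157, 81]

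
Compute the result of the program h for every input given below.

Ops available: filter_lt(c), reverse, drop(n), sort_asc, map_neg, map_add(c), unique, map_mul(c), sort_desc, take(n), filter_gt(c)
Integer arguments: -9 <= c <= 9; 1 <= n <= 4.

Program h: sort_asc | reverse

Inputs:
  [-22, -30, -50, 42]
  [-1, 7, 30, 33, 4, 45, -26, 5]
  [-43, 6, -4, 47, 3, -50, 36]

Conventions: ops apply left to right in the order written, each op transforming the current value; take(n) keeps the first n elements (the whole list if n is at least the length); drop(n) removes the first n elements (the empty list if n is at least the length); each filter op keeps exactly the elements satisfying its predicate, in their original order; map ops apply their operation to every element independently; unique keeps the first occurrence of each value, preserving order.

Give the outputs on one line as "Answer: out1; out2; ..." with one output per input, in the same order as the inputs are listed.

Execution, op by op:
  [-22, -30, -50, 42] -> [-50, -30, -22, 42] -> [42, -22, -30, -50]
  [-1, 7, 30, 33, 4, 45, -26, 5] -> [-26, -1, 4, 5, 7, 30, 33, 45] -> [45, 33, 30, 7, 5, 4, -1, -26]
  [-43, 6, -4, 47, 3, -50, 36] -> [-50, -43, -4, 3, 6, 36, 47] -> [47, 36, 6, 3, -4, -43, -50]

[42, -22, -30, -50]; [45, 33, 30, 7, 5, 4, -1, -26]; [47, 36, 6, 3, -4, -43, -50]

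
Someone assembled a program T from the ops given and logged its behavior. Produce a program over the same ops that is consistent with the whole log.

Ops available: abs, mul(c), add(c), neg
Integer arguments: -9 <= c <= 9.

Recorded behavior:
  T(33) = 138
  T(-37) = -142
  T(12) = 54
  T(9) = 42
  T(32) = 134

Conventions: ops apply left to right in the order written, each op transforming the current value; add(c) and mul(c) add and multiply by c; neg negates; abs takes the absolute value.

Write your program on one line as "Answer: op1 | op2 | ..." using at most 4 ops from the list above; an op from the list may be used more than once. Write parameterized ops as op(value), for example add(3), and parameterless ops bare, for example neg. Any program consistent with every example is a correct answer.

mul(4) | add(-2) | add(8)

Check, running the answer program on each example:
  33 -> 132 -> 130 -> 138
  -37 -> -148 -> -150 -> -142
  12 -> 48 -> 46 -> 54
  9 -> 36 -> 34 -> 42
  32 -> 128 -> 126 -> 134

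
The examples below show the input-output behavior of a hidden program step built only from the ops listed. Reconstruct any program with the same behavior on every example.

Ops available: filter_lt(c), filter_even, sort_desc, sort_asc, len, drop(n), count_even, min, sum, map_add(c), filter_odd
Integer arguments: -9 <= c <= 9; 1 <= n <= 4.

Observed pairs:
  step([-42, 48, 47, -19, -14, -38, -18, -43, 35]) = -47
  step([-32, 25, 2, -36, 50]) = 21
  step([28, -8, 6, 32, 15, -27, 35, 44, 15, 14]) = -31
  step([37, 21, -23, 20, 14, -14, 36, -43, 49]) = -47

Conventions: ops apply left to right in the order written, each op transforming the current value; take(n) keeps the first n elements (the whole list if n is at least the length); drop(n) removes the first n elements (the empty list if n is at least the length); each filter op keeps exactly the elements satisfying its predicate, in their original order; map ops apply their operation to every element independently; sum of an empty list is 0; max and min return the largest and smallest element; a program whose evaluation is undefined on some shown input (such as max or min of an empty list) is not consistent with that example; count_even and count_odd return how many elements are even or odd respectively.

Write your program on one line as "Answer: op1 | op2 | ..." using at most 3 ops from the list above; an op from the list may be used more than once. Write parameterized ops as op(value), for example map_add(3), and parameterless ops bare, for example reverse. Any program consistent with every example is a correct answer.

filter_odd | map_add(-4) | min

Check, running the answer program on each example:
  [-42, 48, 47, -19, -14, -38, -18, -43, 35] -> [47, -19, -43, 35] -> [43, -23, -47, 31] -> -47
  [-32, 25, 2, -36, 50] -> [25] -> [21] -> 21
  [28, -8, 6, 32, 15, -27, 35, 44, 15, 14] -> [15, -27, 35, 15] -> [11, -31, 31, 11] -> -31
  [37, 21, -23, 20, 14, -14, 36, -43, 49] -> [37, 21, -23, -43, 49] -> [33, 17, -27, -47, 45] -> -47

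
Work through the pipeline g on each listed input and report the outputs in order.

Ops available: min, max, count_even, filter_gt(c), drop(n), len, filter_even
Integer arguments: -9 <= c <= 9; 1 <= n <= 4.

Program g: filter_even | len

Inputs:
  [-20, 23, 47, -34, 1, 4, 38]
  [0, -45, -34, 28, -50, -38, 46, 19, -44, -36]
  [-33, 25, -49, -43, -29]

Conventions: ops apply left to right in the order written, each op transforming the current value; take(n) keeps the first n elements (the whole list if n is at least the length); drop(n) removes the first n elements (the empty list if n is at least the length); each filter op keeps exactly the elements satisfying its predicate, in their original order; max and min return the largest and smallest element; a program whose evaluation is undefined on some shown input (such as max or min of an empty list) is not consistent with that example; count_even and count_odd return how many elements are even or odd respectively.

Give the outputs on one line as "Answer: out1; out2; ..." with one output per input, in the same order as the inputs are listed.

4; 8; 0

Execution, op by op:
  [-20, 23, 47, -34, 1, 4, 38] -> [-20, -34, 4, 38] -> 4
  [0, -45, -34, 28, -50, -38, 46, 19, -44, -36] -> [0, -34, 28, -50, -38, 46, -44, -36] -> 8
  [-33, 25, -49, -43, -29] -> [] -> 0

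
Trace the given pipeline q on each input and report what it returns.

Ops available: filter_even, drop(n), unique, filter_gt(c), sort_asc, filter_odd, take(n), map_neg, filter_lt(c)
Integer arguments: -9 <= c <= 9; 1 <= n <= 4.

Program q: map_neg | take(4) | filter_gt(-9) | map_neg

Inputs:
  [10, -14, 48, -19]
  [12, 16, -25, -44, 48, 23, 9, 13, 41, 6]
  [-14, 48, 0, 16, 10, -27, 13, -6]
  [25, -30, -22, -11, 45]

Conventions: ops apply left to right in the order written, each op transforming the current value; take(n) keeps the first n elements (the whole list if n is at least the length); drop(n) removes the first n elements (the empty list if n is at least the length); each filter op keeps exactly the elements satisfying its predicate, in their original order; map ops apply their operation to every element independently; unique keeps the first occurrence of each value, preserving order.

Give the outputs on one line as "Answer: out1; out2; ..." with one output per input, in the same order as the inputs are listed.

Execution, op by op:
  [10, -14, 48, -19] -> [-10, 14, -48, 19] -> [-10, 14, -48, 19] -> [14, 19] -> [-14, -19]
  [12, 16, -25, -44, 48, 23, 9, 13, 41, 6] -> [-12, -16, 25, 44, -48, -23, -9, -13, -41, -6] -> [-12, -16, 25, 44] -> [25, 44] -> [-25, -44]
  [-14, 48, 0, 16, 10, -27, 13, -6] -> [14, -48, 0, -16, -10, 27, -13, 6] -> [14, -48, 0, -16] -> [14, 0] -> [-14, 0]
  [25, -30, -22, -11, 45] -> [-25, 30, 22, 11, -45] -> [-25, 30, 22, 11] -> [30, 22, 11] -> [-30, -22, -11]

[-14, -19]; [-25, -44]; [-14, 0]; [-30, -22, -11]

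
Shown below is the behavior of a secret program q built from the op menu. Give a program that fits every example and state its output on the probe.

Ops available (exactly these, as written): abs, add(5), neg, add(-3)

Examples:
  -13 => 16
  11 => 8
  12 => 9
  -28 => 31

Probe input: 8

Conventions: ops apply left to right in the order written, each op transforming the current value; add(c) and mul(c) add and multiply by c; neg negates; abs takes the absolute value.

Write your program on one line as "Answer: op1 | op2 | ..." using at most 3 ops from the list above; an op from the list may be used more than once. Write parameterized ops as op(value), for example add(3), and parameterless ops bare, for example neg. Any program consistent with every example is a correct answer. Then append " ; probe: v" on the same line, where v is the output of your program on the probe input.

add(-3) | abs ; probe: 5

Check, running the answer program on each example:
  -13 -> -16 -> 16
  11 -> 8 -> 8
  12 -> 9 -> 9
  -28 -> -31 -> 31
  probe: 8 -> 5 -> 5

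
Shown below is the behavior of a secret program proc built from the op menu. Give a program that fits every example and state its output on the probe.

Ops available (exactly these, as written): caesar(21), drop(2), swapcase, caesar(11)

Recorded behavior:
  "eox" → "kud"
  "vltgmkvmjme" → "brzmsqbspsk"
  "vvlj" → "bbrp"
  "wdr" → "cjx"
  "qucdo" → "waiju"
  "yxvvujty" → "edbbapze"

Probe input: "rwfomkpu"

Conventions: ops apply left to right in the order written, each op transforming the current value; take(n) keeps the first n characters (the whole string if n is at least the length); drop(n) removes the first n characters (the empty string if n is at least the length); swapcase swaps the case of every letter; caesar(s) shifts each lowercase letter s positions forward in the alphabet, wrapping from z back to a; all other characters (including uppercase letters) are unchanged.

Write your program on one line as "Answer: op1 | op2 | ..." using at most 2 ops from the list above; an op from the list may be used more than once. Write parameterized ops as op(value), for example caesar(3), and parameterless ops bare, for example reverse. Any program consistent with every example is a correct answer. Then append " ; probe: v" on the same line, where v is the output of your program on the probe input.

caesar(21) | caesar(11) ; probe: "xclusqva"

Check, running the answer program on each example:
  "eox" -> "zjs" -> "kud"
  "vltgmkvmjme" -> "qgobhfqhehz" -> "brzmsqbspsk"
  "vvlj" -> "qqge" -> "bbrp"
  "wdr" -> "rym" -> "cjx"
  "qucdo" -> "lpxyj" -> "waiju"
  "yxvvujty" -> "tsqqpeot" -> "edbbapze"
  probe: "rwfomkpu" -> "mrajhfkp" -> "xclusqva"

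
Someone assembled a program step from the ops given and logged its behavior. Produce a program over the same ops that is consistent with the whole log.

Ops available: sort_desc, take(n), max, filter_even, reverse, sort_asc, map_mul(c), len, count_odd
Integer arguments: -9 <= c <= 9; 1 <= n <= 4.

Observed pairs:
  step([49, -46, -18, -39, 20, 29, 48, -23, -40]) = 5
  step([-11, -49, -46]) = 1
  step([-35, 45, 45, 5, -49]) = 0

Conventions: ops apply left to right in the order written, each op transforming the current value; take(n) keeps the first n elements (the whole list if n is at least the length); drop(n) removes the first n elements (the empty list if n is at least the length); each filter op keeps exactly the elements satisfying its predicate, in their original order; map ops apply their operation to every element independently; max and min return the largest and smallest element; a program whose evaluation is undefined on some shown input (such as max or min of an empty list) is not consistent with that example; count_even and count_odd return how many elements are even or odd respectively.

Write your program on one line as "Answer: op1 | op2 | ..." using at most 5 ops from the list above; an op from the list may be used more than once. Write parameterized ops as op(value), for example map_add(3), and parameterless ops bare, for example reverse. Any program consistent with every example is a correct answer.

reverse | filter_even | reverse | sort_asc | len

Check, running the answer program on each example:
  [49, -46, -18, -39, 20, 29, 48, -23, -40] -> [-40, -23, 48, 29, 20, -39, -18, -46, 49] -> [-40, 48, 20, -18, -46] -> [-46, -18, 20, 48, -40] -> [-46, -40, -18, 20, 48] -> 5
  [-11, -49, -46] -> [-46, -49, -11] -> [-46] -> [-46] -> [-46] -> 1
  [-35, 45, 45, 5, -49] -> [-49, 5, 45, 45, -35] -> [] -> [] -> [] -> 0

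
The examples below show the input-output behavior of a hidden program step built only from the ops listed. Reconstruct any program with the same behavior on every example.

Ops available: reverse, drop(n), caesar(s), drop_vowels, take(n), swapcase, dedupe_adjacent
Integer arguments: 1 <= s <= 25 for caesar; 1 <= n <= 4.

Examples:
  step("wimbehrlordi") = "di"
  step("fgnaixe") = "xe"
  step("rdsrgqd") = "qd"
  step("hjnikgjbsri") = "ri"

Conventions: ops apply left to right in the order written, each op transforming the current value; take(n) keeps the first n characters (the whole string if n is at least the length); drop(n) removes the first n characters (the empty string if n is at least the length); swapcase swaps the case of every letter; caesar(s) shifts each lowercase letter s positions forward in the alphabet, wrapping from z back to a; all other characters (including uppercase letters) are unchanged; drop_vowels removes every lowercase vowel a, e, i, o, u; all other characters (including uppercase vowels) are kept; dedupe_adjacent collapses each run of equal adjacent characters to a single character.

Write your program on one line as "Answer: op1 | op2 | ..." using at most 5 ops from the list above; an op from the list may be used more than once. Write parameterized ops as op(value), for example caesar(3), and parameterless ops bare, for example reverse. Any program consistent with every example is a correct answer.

drop(2) | reverse | take(2) | reverse

Check, running the answer program on each example:
  "wimbehrlordi" -> "mbehrlordi" -> "idrolrhebm" -> "id" -> "di"
  "fgnaixe" -> "naixe" -> "exian" -> "ex" -> "xe"
  "rdsrgqd" -> "srgqd" -> "dqgrs" -> "dq" -> "qd"
  "hjnikgjbsri" -> "nikgjbsri" -> "irsbjgkin" -> "ir" -> "ri"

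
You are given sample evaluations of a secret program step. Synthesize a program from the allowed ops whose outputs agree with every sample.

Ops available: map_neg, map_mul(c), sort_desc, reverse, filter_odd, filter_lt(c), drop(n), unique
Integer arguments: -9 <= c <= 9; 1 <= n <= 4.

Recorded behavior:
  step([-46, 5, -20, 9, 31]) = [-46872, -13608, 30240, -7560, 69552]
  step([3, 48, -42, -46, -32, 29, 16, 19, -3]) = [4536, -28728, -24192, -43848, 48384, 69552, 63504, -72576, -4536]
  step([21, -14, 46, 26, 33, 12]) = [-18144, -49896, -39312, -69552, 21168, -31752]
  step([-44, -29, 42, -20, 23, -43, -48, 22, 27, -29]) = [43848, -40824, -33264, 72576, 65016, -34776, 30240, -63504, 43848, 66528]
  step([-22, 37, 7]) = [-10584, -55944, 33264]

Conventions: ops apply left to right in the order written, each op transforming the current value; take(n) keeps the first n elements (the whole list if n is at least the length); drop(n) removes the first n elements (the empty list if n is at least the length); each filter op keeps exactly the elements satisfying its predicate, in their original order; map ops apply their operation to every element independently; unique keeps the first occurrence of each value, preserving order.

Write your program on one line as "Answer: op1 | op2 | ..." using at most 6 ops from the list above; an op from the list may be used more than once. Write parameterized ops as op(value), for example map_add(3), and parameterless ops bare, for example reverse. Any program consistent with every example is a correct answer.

map_mul(7) | map_mul(6) | reverse | map_mul(4) | map_mul(-9)

Check, running the answer program on each example:
  [-46, 5, -20, 9, 31] -> [-322, 35, -140, 63, 217] -> [-1932, 210, -840, 378, 1302] -> [1302, 378, -840, 210, -1932] -> [5208, 1512, -3360, 840, -7728] -> [-46872, -13608, 30240, -7560, 69552]
  [3, 48, -42, -46, -32, 29, 16, 19, -3] -> [21, 336, -294, -322, -224, 203, 112, 133, -21] -> [126, 2016, -1764, -1932, -1344, 1218, 672, 798, -126] -> [-126, 798, 672, 1218, -1344, -1932, -1764, 2016, 126] -> [-504, 3192, 2688, 4872, -5376, -7728, -7056, 8064, 504] -> [4536, -28728, -24192, -43848, 48384, 69552, 63504, -72576, -4536]
  [21, -14, 46, 26, 33, 12] -> [147, -98, 322, 182, 231, 84] -> [882, -588, 1932, 1092, 1386, 504] -> [504, 1386, 1092, 1932, -588, 882] -> [2016, 5544, 4368, 7728, -2352, 3528] -> [-18144, -49896, -39312, -69552, 21168, -31752]
  [-44, -29, 42, -20, 23, -43, -48, 22, 27, -29] -> [-308, -203, 294, -140, 161, -301, -336, 154, 189, -203] -> [-1848, -1218, 1764, -840, 966, -1806, -2016, 924, 1134, -1218] -> [-1218, 1134, 924, -2016, -1806, 966, -840, 1764, -1218, -1848] -> [-4872, 4536, 3696, -8064, -7224, 3864, -3360, 7056, -4872, -7392] -> [43848, -40824, -33264, 72576, 65016, -34776, 30240, -63504, 43848, 66528]
  [-22, 37, 7] -> [-154, 259, 49] -> [-924, 1554, 294] -> [294, 1554, -924] -> [1176, 6216, -3696] -> [-10584, -55944, 33264]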